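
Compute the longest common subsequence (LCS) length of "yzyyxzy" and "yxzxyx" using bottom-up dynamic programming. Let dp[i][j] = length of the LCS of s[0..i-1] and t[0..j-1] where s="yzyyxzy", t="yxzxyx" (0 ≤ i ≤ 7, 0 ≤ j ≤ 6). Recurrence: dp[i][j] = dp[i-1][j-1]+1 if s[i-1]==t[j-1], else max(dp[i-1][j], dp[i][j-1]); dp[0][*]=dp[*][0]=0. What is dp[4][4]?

   ''  y  x  z  x  y  x
''  0  0  0  0  0  0  0
 y  0  1  1  1  1  1  1
 z  0  1  1  2  2  2  2
 y  0  1  1  2  2  3  3
 y  0  1  1  2  2  3  3
 x  0  1  2  2  3  3  4
 z  0  1  2  3  3  3  4
 y  0  1  2  3  3  4  4

2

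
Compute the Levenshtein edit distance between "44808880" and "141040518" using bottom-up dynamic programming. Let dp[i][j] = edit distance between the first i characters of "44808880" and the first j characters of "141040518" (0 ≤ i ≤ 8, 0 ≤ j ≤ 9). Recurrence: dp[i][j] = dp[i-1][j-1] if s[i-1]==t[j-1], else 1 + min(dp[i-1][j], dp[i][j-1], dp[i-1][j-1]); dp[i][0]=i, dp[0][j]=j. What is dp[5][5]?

3

   ''  1  4  1  0  4  0  5  1  8
''  0  1  2  3  4  5  6  7  8  9
 4  1  1  1  2  3  4  5  6  7  8
 4  2  2  1  2  3  3  4  5  6  7
 8  3  3  2  2  3  4  4  5  6  6
 0  4  4  3  3  2  3  4  5  6  7
 8  5  5  4  4  3  3  4  5  6  6
 8  6  6  5  5  4  4  4  5  6  6
 8  7  7  6  6  5  5  5  5  6  6
 0  8  8  7  7  6  6  5  6  6  7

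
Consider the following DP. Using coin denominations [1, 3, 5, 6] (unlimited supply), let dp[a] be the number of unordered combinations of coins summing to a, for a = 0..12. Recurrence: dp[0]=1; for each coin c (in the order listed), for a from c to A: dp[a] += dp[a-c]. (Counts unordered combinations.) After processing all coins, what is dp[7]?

after  coin     0     1     2     3     4     5     6     7     8     9    10    11    12
          1     1     1     1     1     1     1     1     1     1     1     1     1     1
          3     1     1     1     2     2     2     3     3     3     4     4     4     5
          5     1     1     1     2     2     3     4     4     5     6     7     8     9
          6     1     1     1     2     2     3     5     5     6     8     9    11    14

5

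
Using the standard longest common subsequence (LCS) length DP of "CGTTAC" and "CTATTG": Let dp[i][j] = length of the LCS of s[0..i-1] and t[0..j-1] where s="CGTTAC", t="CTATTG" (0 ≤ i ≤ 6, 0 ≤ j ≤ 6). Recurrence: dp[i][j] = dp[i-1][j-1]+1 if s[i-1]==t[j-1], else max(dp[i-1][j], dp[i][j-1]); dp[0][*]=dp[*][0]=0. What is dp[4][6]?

3

   ''  C  T  A  T  T  G
''  0  0  0  0  0  0  0
 C  0  1  1  1  1  1  1
 G  0  1  1  1  1  1  2
 T  0  1  2  2  2  2  2
 T  0  1  2  2  3  3  3
 A  0  1  2  3  3  3  3
 C  0  1  2  3  3  3  3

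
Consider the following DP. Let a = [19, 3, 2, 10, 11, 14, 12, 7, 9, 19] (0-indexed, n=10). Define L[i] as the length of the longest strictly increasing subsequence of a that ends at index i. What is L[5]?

4

   i    0    1    2    3    4    5    6    7    8    9
a[i]   19    3    2   10   11   14   12    7    9   19
L[i]    1    1    1    2    3    4    4    2    3    5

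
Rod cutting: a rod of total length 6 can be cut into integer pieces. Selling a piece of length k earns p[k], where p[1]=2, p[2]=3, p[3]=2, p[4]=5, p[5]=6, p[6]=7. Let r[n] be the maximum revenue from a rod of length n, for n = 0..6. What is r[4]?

   n    0    1    2    3    4    5    6
r[n]    0    2    4    6    8   10   12

8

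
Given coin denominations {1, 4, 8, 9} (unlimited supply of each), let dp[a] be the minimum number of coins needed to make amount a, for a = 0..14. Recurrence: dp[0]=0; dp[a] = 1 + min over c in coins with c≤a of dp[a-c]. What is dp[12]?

 a  0  1  2  3  4  5  6  7  8  9 10 11 12 13 14
dp  0  1  2  3  1  2  3  4  1  1  2  3  2  2  3

2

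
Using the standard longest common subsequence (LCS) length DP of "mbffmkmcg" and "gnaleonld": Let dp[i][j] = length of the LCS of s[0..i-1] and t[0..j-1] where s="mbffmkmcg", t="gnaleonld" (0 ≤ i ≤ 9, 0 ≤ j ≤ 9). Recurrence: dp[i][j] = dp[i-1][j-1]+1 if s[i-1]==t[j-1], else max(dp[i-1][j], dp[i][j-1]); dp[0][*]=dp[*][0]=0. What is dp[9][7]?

1

   ''  g  n  a  l  e  o  n  l  d
''  0  0  0  0  0  0  0  0  0  0
 m  0  0  0  0  0  0  0  0  0  0
 b  0  0  0  0  0  0  0  0  0  0
 f  0  0  0  0  0  0  0  0  0  0
 f  0  0  0  0  0  0  0  0  0  0
 m  0  0  0  0  0  0  0  0  0  0
 k  0  0  0  0  0  0  0  0  0  0
 m  0  0  0  0  0  0  0  0  0  0
 c  0  0  0  0  0  0  0  0  0  0
 g  0  1  1  1  1  1  1  1  1  1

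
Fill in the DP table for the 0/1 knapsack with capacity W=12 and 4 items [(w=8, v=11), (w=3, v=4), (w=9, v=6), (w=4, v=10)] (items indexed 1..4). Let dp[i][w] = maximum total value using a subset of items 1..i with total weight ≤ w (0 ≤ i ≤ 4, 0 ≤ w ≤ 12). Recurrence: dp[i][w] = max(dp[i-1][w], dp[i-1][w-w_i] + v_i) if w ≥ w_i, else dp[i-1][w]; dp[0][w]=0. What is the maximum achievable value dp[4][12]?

i\w   0   1   2   3   4   5   6   7   8   9  10  11  12
  0   0   0   0   0   0   0   0   0   0   0   0   0   0
  1   0   0   0   0   0   0   0   0  11  11  11  11  11
  2   0   0   0   4   4   4   4   4  11  11  11  15  15
  3   0   0   0   4   4   4   4   4  11  11  11  15  15
  4   0   0   0   4  10  10  10  14  14  14  14  15  21

21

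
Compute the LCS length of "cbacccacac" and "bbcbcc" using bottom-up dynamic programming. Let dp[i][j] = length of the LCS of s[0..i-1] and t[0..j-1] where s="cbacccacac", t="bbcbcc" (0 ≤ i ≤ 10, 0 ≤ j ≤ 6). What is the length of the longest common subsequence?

4

   ''  b  b  c  b  c  c
''  0  0  0  0  0  0  0
 c  0  0  0  1  1  1  1
 b  0  1  1  1  2  2  2
 a  0  1  1  1  2  2  2
 c  0  1  1  2  2  3  3
 c  0  1  1  2  2  3  4
 c  0  1  1  2  2  3  4
 a  0  1  1  2  2  3  4
 c  0  1  1  2  2  3  4
 a  0  1  1  2  2  3  4
 c  0  1  1  2  2  3  4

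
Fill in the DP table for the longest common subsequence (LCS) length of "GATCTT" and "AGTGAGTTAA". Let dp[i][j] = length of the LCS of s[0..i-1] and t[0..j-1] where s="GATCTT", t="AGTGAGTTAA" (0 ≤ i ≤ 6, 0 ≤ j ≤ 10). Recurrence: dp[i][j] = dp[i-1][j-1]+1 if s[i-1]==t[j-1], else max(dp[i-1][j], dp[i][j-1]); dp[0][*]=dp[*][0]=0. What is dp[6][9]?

4

   ''  A  G  T  G  A  G  T  T  A  A
''  0  0  0  0  0  0  0  0  0  0  0
 G  0  0  1  1  1  1  1  1  1  1  1
 A  0  1  1  1  1  2  2  2  2  2  2
 T  0  1  1  2  2  2  2  3  3  3  3
 C  0  1  1  2  2  2  2  3  3  3  3
 T  0  1  1  2  2  2  2  3  4  4  4
 T  0  1  1  2  2  2  2  3  4  4  4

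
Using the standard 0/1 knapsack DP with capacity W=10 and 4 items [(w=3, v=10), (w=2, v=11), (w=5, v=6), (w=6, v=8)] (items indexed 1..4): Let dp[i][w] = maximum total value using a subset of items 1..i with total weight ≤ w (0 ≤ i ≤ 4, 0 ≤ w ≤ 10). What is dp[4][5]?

21

i\w   0   1   2   3   4   5   6   7   8   9  10
  0   0   0   0   0   0   0   0   0   0   0   0
  1   0   0   0  10  10  10  10  10  10  10  10
  2   0   0  11  11  11  21  21  21  21  21  21
  3   0   0  11  11  11  21  21  21  21  21  27
  4   0   0  11  11  11  21  21  21  21  21  27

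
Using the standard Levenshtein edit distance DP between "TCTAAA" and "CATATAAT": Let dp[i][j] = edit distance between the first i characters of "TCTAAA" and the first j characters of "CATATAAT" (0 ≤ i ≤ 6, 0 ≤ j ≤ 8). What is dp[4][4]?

   ''  C  A  T  A  T  A  A  T
''  0  1  2  3  4  5  6  7  8
 T  1  1  2  2  3  4  5  6  7
 C  2  1  2  3  3  4  5  6  7
 T  3  2  2  2  3  3  4  5  6
 A  4  3  2  3  2  3  3  4  5
 A  5  4  3  3  3  3  3  3  4
 A  6  5  4  4  3  4  3  3  4

2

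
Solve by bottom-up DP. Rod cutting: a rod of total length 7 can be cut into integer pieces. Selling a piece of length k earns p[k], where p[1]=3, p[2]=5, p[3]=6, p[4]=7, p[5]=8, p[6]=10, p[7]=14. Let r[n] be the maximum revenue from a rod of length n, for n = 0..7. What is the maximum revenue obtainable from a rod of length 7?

   n    0    1    2    3    4    5    6    7
r[n]    0    3    6    9   12   15   18   21

21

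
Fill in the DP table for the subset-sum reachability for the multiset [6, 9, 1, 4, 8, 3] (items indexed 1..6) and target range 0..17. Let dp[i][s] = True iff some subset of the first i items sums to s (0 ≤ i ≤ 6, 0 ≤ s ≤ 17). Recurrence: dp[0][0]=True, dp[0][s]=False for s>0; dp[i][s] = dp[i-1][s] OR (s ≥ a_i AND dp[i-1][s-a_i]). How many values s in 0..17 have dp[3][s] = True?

i\s   0   1   2   3   4   5   6   7   8   9  10  11  12  13  14  15  16  17
  0   T   F   F   F   F   F   F   F   F   F   F   F   F   F   F   F   F   F
  1   T   F   F   F   F   F   T   F   F   F   F   F   F   F   F   F   F   F
  2   T   F   F   F   F   F   T   F   F   T   F   F   F   F   F   T   F   F
  3   T   T   F   F   F   F   T   T   F   T   T   F   F   F   F   T   T   F
  4   T   T   F   F   T   T   T   T   F   T   T   T   F   T   T   T   T   F
  5   T   T   F   F   T   T   T   T   T   T   T   T   T   T   T   T   T   T
  6   T   T   F   T   T   T   T   T   T   T   T   T   T   T   T   T   T   T

8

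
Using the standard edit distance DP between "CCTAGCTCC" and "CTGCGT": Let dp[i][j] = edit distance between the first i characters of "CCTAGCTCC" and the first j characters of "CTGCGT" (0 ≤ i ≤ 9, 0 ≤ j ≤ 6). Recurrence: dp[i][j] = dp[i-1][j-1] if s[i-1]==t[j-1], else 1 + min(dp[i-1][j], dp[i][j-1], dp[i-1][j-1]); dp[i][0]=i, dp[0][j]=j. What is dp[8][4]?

   ''  C  T  G  C  G  T
''  0  1  2  3  4  5  6
 C  1  0  1  2  3  4  5
 C  2  1  1  2  2  3  4
 T  3  2  1  2  3  3  3
 A  4  3  2  2  3  4  4
 G  5  4  3  2  3  3  4
 C  6  5  4  3  2  3  4
 T  7  6  5  4  3  3  3
 C  8  7  6  5  4  4  4
 C  9  8  7  6  5  5  5

4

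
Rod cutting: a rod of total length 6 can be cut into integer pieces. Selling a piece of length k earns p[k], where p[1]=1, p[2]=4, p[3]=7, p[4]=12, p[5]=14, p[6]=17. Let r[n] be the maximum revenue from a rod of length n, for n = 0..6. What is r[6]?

17

   n    0    1    2    3    4    5    6
r[n]    0    1    4    7   12   14   17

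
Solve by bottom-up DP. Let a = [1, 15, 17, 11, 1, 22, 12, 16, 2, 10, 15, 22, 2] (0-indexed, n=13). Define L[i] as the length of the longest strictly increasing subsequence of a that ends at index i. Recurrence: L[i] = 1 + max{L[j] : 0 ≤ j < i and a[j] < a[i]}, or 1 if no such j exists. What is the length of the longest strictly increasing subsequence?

5

   i    0    1    2    3    4    5    6    7    8    9   10   11   12
a[i]    1   15   17   11    1   22   12   16    2   10   15   22    2
L[i]    1    2    3    2    1    4    3    4    2    3    4    5    2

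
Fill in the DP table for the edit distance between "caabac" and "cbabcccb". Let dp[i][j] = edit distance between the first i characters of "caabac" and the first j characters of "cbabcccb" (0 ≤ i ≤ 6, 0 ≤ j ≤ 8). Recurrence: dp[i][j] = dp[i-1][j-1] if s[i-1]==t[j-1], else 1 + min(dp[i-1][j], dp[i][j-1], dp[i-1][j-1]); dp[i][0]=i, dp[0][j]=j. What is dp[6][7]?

   ''  c  b  a  b  c  c  c  b
''  0  1  2  3  4  5  6  7  8
 c  1  0  1  2  3  4  5  6  7
 a  2  1  1  1  2  3  4  5  6
 a  3  2  2  1  2  3  4  5  6
 b  4  3  2  2  1  2  3  4  5
 a  5  4  3  2  2  2  3  4  5
 c  6  5  4  3  3  2  2  3  4

3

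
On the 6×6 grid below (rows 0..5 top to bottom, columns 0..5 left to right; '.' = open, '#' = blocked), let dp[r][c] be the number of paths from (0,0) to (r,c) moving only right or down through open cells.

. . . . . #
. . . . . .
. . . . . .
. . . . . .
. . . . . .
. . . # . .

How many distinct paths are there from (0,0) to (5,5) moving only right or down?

195

r\c   0   1   2   3   4   5
  0   1   1   1   1   1   0
  1   1   2   3   4   5   5
  2   1   3   6  10  15  20
  3   1   4  10  20  35  55
  4   1   5  15  35  70 125
  5   1   6  21   0  70 195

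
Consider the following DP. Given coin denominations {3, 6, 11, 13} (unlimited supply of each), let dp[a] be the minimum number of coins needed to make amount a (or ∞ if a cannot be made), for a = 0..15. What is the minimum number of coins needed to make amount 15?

3

 a  0  1  2  3  4  5  6  7  8  9 10 11 12 13 14 15
dp  0  -  -  1  -  -  1  -  -  2  -  1  2  1  2  3
(- denotes ∞ / unreachable)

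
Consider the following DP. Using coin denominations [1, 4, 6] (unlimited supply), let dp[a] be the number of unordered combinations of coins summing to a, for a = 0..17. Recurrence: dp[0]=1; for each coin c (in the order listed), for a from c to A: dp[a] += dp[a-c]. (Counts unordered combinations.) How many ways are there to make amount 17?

after  coin     0     1     2     3     4     5     6     7     8     9    10    11    12    13    14    15    16    17
          1     1     1     1     1     1     1     1     1     1     1     1     1     1     1     1     1     1     1
          4     1     1     1     1     2     2     2     2     3     3     3     3     4     4     4     4     5     5
          6     1     1     1     1     2     2     3     3     4     4     5     5     7     7     8     8    10    10

10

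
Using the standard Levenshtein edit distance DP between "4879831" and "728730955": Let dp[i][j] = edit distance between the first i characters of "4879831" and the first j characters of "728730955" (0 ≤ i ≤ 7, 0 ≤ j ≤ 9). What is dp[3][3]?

3

   ''  7  2  8  7  3  0  9  5  5
''  0  1  2  3  4  5  6  7  8  9
 4  1  1  2  3  4  5  6  7  8  9
 8  2  2  2  2  3  4  5  6  7  8
 7  3  2  3  3  2  3  4  5  6  7
 9  4  3  3  4  3  3  4  4  5  6
 8  5  4  4  3  4  4  4  5  5  6
 3  6  5  5  4  4  4  5  5  6  6
 1  7  6  6  5  5  5  5  6  6  7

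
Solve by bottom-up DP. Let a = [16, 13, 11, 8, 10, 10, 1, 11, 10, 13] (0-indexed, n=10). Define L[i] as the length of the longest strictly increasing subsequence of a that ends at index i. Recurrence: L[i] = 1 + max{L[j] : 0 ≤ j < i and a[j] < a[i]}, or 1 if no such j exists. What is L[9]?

4

   i    0    1    2    3    4    5    6    7    8    9
a[i]   16   13   11    8   10   10    1   11   10   13
L[i]    1    1    1    1    2    2    1    3    2    4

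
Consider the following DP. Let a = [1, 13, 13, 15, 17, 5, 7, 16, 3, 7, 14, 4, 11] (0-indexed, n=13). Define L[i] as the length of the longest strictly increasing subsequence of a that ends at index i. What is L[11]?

3

   i    0    1    2    3    4    5    6    7    8    9   10   11   12
a[i]    1   13   13   15   17    5    7   16    3    7   14    4   11
L[i]    1    2    2    3    4    2    3    4    2    3    4    3    4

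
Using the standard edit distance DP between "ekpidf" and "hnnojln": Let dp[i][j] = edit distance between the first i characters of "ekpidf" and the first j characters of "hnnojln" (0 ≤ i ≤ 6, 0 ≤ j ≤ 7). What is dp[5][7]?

   ''  h  n  n  o  j  l  n
''  0  1  2  3  4  5  6  7
 e  1  1  2  3  4  5  6  7
 k  2  2  2  3  4  5  6  7
 p  3  3  3  3  4  5  6  7
 i  4  4  4  4  4  5  6  7
 d  5  5  5  5  5  5  6  7
 f  6  6  6  6  6  6  6  7

7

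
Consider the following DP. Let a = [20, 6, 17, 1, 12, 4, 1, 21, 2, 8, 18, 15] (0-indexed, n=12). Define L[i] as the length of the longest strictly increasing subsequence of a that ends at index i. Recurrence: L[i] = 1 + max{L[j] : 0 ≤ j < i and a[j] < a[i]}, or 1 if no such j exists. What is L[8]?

2

   i    0    1    2    3    4    5    6    7    8    9   10   11
a[i]   20    6   17    1   12    4    1   21    2    8   18   15
L[i]    1    1    2    1    2    2    1    3    2    3    4    4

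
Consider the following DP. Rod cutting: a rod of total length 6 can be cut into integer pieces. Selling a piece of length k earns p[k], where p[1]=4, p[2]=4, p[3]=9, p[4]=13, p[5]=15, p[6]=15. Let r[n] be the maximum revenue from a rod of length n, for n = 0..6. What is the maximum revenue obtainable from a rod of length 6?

   n    0    1    2    3    4    5    6
r[n]    0    4    8   12   16   20   24

24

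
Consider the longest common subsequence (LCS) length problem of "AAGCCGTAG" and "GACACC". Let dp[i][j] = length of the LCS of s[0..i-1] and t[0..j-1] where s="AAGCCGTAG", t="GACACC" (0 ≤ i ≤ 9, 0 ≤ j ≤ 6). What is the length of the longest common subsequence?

4

   ''  G  A  C  A  C  C
''  0  0  0  0  0  0  0
 A  0  0  1  1  1  1  1
 A  0  0  1  1  2  2  2
 G  0  1  1  1  2  2  2
 C  0  1  1  2  2  3  3
 C  0  1  1  2  2  3  4
 G  0  1  1  2  2  3  4
 T  0  1  1  2  2  3  4
 A  0  1  2  2  3  3  4
 G  0  1  2  2  3  3  4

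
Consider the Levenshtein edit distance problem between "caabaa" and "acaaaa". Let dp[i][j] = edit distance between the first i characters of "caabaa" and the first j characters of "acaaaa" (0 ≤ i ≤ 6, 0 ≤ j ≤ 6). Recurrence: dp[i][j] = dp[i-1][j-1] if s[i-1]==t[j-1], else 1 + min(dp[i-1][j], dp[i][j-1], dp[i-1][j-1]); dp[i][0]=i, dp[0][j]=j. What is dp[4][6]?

   ''  a  c  a  a  a  a
''  0  1  2  3  4  5  6
 c  1  1  1  2  3  4  5
 a  2  1  2  1  2  3  4
 a  3  2  2  2  1  2  3
 b  4  3  3  3  2  2  3
 a  5  4  4  3  3  2  2
 a  6  5  5  4  3  3  2

3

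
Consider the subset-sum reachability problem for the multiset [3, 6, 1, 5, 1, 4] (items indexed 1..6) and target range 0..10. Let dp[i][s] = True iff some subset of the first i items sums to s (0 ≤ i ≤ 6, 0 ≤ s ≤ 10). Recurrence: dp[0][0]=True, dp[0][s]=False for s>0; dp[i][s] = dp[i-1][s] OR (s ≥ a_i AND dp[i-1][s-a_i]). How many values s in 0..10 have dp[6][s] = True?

i\s   0   1   2   3   4   5   6   7   8   9  10
  0   T   F   F   F   F   F   F   F   F   F   F
  1   T   F   F   T   F   F   F   F   F   F   F
  2   T   F   F   T   F   F   T   F   F   T   F
  3   T   T   F   T   T   F   T   T   F   T   T
  4   T   T   F   T   T   T   T   T   T   T   T
  5   T   T   T   T   T   T   T   T   T   T   T
  6   T   T   T   T   T   T   T   T   T   T   T

11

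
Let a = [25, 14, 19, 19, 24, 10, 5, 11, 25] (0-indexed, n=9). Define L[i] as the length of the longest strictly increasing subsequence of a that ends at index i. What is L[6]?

1

   i    0    1    2    3    4    5    6    7    8
a[i]   25   14   19   19   24   10    5   11   25
L[i]    1    1    2    2    3    1    1    2    4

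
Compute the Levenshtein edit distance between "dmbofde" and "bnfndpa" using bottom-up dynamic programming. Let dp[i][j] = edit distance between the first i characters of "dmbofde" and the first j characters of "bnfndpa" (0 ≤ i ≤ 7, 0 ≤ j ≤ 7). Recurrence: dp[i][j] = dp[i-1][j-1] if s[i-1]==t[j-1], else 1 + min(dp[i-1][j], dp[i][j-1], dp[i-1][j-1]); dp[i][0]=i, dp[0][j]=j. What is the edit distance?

   ''  b  n  f  n  d  p  a
''  0  1  2  3  4  5  6  7
 d  1  1  2  3  4  4  5  6
 m  2  2  2  3  4  5  5  6
 b  3  2  3  3  4  5  6  6
 o  4  3  3  4  4  5  6  7
 f  5  4  4  3  4  5  6  7
 d  6  5  5  4  4  4  5  6
 e  7  6  6  5  5  5  5  6

6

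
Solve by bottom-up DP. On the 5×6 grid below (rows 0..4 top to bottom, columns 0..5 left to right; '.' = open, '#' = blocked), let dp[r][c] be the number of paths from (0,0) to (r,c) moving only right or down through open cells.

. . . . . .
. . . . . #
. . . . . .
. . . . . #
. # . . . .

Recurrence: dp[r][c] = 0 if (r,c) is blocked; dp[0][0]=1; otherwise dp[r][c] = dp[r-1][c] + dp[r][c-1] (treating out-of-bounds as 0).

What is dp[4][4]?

r\c   0   1   2   3   4   5
  0   1   1   1   1   1   1
  1   1   2   3   4   5   0
  2   1   3   6  10  15  15
  3   1   4  10  20  35   0
  4   1   0  10  30  65  65

65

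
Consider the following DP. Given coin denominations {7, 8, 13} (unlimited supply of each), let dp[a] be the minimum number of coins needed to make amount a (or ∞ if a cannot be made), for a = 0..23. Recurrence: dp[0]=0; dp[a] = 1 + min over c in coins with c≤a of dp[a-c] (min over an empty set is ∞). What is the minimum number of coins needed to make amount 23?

 a  0  1  2  3  4  5  6  7  8  9 10 11 12 13 14 15 16 17 18 19 20 21 22 23
dp  0  -  -  -  -  -  -  1  1  -  -  -  -  1  2  2  2  -  -  -  2  2  3  3
(- denotes ∞ / unreachable)

3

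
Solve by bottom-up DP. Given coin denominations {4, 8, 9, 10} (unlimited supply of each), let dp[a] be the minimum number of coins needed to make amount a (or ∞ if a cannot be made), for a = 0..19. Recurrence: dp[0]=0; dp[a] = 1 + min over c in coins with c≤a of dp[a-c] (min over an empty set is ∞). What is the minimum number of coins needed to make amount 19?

2

 a  0  1  2  3  4  5  6  7  8  9 10 11 12 13 14 15 16 17 18 19
dp  0  -  -  -  1  -  -  -  1  1  1  -  2  2  2  -  2  2  2  2
(- denotes ∞ / unreachable)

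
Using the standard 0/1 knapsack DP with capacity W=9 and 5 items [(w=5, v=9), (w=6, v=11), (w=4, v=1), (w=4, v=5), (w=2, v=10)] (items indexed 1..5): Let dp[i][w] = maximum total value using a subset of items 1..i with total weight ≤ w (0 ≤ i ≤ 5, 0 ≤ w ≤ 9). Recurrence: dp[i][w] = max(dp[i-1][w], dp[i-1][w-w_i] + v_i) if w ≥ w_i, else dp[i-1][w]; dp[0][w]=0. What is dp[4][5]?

i\w   0   1   2   3   4   5   6   7   8   9
  0   0   0   0   0   0   0   0   0   0   0
  1   0   0   0   0   0   9   9   9   9   9
  2   0   0   0   0   0   9  11  11  11  11
  3   0   0   0   0   1   9  11  11  11  11
  4   0   0   0   0   5   9  11  11  11  14
  5   0   0  10  10  10  10  15  19  21  21

9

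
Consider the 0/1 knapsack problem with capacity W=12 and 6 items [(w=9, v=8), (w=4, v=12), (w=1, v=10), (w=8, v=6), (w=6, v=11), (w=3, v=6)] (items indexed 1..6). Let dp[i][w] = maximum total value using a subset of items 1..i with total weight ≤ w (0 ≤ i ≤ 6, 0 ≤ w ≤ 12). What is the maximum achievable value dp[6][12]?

33

i\w   0   1   2   3   4   5   6   7   8   9  10  11  12
  0   0   0   0   0   0   0   0   0   0   0   0   0   0
  1   0   0   0   0   0   0   0   0   0   8   8   8   8
  2   0   0   0   0  12  12  12  12  12  12  12  12  12
  3   0  10  10  10  12  22  22  22  22  22  22  22  22
  4   0  10  10  10  12  22  22  22  22  22  22  22  22
  5   0  10  10  10  12  22  22  22  22  22  23  33  33
  6   0  10  10  10  16  22  22  22  28  28  28  33  33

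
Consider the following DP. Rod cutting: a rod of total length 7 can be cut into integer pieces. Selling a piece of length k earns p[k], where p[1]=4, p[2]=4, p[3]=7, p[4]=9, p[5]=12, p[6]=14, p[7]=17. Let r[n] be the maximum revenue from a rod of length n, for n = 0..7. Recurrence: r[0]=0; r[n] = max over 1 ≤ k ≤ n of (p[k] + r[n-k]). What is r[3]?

   n    0    1    2    3    4    5    6    7
r[n]    0    4    8   12   16   20   24   28

12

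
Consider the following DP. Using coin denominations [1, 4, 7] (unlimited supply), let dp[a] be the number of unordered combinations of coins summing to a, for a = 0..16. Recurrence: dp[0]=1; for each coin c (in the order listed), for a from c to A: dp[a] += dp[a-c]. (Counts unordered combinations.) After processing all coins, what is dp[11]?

5

after  coin     0     1     2     3     4     5     6     7     8     9    10    11    12    13    14    15    16
          1     1     1     1     1     1     1     1     1     1     1     1     1     1     1     1     1     1
          4     1     1     1     1     2     2     2     2     3     3     3     3     4     4     4     4     5
          7     1     1     1     1     2     2     2     3     4     4     4     5     6     6     7     8     9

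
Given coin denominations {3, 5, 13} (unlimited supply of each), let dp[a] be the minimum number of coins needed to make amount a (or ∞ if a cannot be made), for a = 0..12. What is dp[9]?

 a  0  1  2  3  4  5  6  7  8  9 10 11 12
dp  0  -  -  1  -  1  2  -  2  3  2  3  4
(- denotes ∞ / unreachable)

3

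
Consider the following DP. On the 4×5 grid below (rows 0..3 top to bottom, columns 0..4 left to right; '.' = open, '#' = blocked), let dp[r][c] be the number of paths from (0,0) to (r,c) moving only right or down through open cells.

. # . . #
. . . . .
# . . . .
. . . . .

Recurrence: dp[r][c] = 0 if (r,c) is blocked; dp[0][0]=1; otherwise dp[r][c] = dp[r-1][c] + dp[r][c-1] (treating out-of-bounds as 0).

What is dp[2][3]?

3

r\c   0   1   2   3   4
  0   1   0   0   0   0
  1   1   1   1   1   1
  2   0   1   2   3   4
  3   0   1   3   6  10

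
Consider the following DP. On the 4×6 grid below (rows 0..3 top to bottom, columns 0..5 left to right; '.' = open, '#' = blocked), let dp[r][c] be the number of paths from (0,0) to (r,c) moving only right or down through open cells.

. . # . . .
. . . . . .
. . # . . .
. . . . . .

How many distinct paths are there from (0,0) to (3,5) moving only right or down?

16

r\c   0   1   2   3   4   5
  0   1   1   0   0   0   0
  1   1   2   2   2   2   2
  2   1   3   0   2   4   6
  3   1   4   4   6  10  16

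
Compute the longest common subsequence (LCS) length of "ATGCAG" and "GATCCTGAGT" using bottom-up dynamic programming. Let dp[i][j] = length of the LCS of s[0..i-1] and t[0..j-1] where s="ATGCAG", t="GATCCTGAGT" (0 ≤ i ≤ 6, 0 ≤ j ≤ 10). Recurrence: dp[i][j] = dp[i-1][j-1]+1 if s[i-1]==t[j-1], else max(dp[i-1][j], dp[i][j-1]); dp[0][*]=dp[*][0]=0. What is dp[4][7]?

3

   ''  G  A  T  C  C  T  G  A  G  T
''  0  0  0  0  0  0  0  0  0  0  0
 A  0  0  1  1  1  1  1  1  1  1  1
 T  0  0  1  2  2  2  2  2  2  2  2
 G  0  1  1  2  2  2  2  3  3  3  3
 C  0  1  1  2  3  3  3  3  3  3  3
 A  0  1  2  2  3  3  3  3  4  4  4
 G  0  1  2  2  3  3  3  4  4  5  5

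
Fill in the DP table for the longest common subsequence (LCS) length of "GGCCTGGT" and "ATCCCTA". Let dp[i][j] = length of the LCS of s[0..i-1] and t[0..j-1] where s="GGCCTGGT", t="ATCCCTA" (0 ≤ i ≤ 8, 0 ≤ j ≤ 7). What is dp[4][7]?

2

   ''  A  T  C  C  C  T  A
''  0  0  0  0  0  0  0  0
 G  0  0  0  0  0  0  0  0
 G  0  0  0  0  0  0  0  0
 C  0  0  0  1  1  1  1  1
 C  0  0  0  1  2  2  2  2
 T  0  0  1  1  2  2  3  3
 G  0  0  1  1  2  2  3  3
 G  0  0  1  1  2  2  3  3
 T  0  0  1  1  2  2  3  3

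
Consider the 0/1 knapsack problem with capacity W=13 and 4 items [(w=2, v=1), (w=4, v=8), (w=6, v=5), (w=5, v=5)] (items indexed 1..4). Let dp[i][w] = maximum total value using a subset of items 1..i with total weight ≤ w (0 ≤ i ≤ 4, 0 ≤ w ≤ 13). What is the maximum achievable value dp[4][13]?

14

i\w   0   1   2   3   4   5   6   7   8   9  10  11  12  13
  0   0   0   0   0   0   0   0   0   0   0   0   0   0   0
  1   0   0   1   1   1   1   1   1   1   1   1   1   1   1
  2   0   0   1   1   8   8   9   9   9   9   9   9   9   9
  3   0   0   1   1   8   8   9   9   9   9  13  13  14  14
  4   0   0   1   1   8   8   9   9   9  13  13  14  14  14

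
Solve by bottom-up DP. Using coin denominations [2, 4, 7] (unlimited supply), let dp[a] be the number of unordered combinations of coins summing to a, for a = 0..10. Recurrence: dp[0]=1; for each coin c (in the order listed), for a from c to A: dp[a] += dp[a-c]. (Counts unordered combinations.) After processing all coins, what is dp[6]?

2

after  coin     0     1     2     3     4     5     6     7     8     9    10
          2     1     0     1     0     1     0     1     0     1     0     1
          4     1     0     1     0     2     0     2     0     3     0     3
          7     1     0     1     0     2     0     2     1     3     1     3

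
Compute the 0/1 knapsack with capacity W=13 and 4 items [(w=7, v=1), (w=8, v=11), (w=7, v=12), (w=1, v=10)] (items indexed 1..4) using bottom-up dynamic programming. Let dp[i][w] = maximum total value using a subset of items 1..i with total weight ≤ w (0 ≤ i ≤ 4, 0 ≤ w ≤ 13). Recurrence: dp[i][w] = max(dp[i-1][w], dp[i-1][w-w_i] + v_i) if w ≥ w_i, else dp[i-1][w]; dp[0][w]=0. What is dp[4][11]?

i\w   0   1   2   3   4   5   6   7   8   9  10  11  12  13
  0   0   0   0   0   0   0   0   0   0   0   0   0   0   0
  1   0   0   0   0   0   0   0   1   1   1   1   1   1   1
  2   0   0   0   0   0   0   0   1  11  11  11  11  11  11
  3   0   0   0   0   0   0   0  12  12  12  12  12  12  12
  4   0  10  10  10  10  10  10  12  22  22  22  22  22  22

22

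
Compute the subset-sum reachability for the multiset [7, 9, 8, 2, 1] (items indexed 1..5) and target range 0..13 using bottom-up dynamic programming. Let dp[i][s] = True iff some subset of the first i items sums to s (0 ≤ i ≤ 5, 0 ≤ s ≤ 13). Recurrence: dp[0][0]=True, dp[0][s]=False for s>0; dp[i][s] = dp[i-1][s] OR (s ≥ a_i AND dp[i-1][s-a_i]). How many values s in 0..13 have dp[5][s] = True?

10

i\s   0   1   2   3   4   5   6   7   8   9  10  11  12  13
  0   T   F   F   F   F   F   F   F   F   F   F   F   F   F
  1   T   F   F   F   F   F   F   T   F   F   F   F   F   F
  2   T   F   F   F   F   F   F   T   F   T   F   F   F   F
  3   T   F   F   F   F   F   F   T   T   T   F   F   F   F
  4   T   F   T   F   F   F   F   T   T   T   T   T   F   F
  5   T   T   T   T   F   F   F   T   T   T   T   T   T   F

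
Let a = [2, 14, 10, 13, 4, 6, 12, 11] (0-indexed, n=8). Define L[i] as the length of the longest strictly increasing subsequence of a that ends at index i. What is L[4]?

2

   i    0    1    2    3    4    5    6    7
a[i]    2   14   10   13    4    6   12   11
L[i]    1    2    2    3    2    3    4    4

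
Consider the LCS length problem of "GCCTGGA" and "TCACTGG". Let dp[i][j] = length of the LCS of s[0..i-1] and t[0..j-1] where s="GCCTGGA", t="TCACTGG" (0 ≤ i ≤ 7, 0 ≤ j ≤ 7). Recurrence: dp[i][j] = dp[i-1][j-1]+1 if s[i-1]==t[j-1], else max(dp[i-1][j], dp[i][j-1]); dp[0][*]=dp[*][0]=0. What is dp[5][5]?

3

   ''  T  C  A  C  T  G  G
''  0  0  0  0  0  0  0  0
 G  0  0  0  0  0  0  1  1
 C  0  0  1  1  1  1  1  1
 C  0  0  1  1  2  2  2  2
 T  0  1  1  1  2  3  3  3
 G  0  1  1  1  2  3  4  4
 G  0  1  1  1  2  3  4  5
 A  0  1  1  2  2  3  4  5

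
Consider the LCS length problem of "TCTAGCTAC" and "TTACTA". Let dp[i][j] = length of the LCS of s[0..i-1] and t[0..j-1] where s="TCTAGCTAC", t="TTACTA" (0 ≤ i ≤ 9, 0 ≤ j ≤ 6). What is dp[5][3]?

   ''  T  T  A  C  T  A
''  0  0  0  0  0  0  0
 T  0  1  1  1  1  1  1
 C  0  1  1  1  2  2  2
 T  0  1  2  2  2  3  3
 A  0  1  2  3  3  3  4
 G  0  1  2  3  3  3  4
 C  0  1  2  3  4  4  4
 T  0  1  2  3  4  5  5
 A  0  1  2  3  4  5  6
 C  0  1  2  3  4  5  6

3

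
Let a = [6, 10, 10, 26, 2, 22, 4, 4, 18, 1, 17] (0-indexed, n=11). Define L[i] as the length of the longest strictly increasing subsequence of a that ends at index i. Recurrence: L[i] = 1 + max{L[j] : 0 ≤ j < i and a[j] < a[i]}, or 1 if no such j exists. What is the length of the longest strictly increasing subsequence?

3

   i    0    1    2    3    4    5    6    7    8    9   10
a[i]    6   10   10   26    2   22    4    4   18    1   17
L[i]    1    2    2    3    1    3    2    2    3    1    3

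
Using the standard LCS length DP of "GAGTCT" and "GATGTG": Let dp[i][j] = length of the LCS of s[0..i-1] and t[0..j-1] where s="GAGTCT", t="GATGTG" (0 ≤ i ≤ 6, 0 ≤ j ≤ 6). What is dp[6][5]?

4

   ''  G  A  T  G  T  G
''  0  0  0  0  0  0  0
 G  0  1  1  1  1  1  1
 A  0  1  2  2  2  2  2
 G  0  1  2  2  3  3  3
 T  0  1  2  3  3  4  4
 C  0  1  2  3  3  4  4
 T  0  1  2  3  3  4  4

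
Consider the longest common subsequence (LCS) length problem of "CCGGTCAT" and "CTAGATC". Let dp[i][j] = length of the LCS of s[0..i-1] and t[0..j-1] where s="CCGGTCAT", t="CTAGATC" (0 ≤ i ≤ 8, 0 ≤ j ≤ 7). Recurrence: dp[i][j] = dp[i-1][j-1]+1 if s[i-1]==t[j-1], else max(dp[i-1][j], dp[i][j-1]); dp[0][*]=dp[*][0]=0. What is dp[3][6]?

   ''  C  T  A  G  A  T  C
''  0  0  0  0  0  0  0  0
 C  0  1  1  1  1  1  1  1
 C  0  1  1  1  1  1  1  2
 G  0  1  1  1  2  2  2  2
 G  0  1  1  1  2  2  2  2
 T  0  1  2  2  2  2  3  3
 C  0  1  2  2  2  2  3  4
 A  0  1  2  3  3  3  3  4
 T  0  1  2  3  3  3  4  4

2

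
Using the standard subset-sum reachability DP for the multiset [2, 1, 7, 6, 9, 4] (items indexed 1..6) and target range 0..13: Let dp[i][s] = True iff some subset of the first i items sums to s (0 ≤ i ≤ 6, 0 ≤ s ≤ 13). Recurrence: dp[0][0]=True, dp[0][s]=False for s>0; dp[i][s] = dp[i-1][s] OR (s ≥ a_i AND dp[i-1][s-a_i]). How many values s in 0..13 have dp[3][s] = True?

i\s   0   1   2   3   4   5   6   7   8   9  10  11  12  13
  0   T   F   F   F   F   F   F   F   F   F   F   F   F   F
  1   T   F   T   F   F   F   F   F   F   F   F   F   F   F
  2   T   T   T   T   F   F   F   F   F   F   F   F   F   F
  3   T   T   T   T   F   F   F   T   T   T   T   F   F   F
  4   T   T   T   T   F   F   T   T   T   T   T   F   F   T
  5   T   T   T   T   F   F   T   T   T   T   T   T   T   T
  6   T   T   T   T   T   T   T   T   T   T   T   T   T   T

8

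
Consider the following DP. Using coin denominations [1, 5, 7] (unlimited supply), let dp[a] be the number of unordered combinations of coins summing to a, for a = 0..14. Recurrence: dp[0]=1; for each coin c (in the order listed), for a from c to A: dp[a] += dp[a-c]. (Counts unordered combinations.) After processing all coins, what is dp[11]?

after  coin     0     1     2     3     4     5     6     7     8     9    10    11    12    13    14
          1     1     1     1     1     1     1     1     1     1     1     1     1     1     1     1
          5     1     1     1     1     1     2     2     2     2     2     3     3     3     3     3
          7     1     1     1     1     1     2     2     3     3     3     4     4     5     5     6

4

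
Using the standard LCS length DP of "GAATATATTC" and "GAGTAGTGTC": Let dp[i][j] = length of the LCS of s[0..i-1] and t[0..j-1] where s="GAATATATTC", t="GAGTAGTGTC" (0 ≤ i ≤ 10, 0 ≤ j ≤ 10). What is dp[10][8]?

5

   ''  G  A  G  T  A  G  T  G  T  C
''  0  0  0  0  0  0  0  0  0  0  0
 G  0  1  1  1  1  1  1  1  1  1  1
 A  0  1  2  2  2  2  2  2  2  2  2
 A  0  1  2  2  2  3  3  3  3  3  3
 T  0  1  2  2  3  3  3  4  4  4  4
 A  0  1  2  2  3  4  4  4  4  4  4
 T  0  1  2  2  3  4  4  5  5  5  5
 A  0  1  2  2  3  4  4  5  5  5  5
 T  0  1  2  2  3  4  4  5  5  6  6
 T  0  1  2  2  3  4  4  5  5  6  6
 C  0  1  2  2  3  4  4  5  5  6  7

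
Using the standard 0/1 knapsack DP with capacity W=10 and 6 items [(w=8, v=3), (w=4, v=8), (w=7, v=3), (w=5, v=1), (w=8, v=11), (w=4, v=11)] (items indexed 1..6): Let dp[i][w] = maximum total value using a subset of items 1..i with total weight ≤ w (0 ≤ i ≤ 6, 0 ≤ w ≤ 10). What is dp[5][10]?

i\w   0   1   2   3   4   5   6   7   8   9  10
  0   0   0   0   0   0   0   0   0   0   0   0
  1   0   0   0   0   0   0   0   0   3   3   3
  2   0   0   0   0   8   8   8   8   8   8   8
  3   0   0   0   0   8   8   8   8   8   8   8
  4   0   0   0   0   8   8   8   8   8   9   9
  5   0   0   0   0   8   8   8   8  11  11  11
  6   0   0   0   0  11  11  11  11  19  19  19

11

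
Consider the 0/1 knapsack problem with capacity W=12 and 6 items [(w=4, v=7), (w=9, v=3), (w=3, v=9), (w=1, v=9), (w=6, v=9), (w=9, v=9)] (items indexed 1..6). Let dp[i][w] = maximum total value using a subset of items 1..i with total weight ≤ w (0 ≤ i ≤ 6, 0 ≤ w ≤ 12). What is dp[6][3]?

i\w   0   1   2   3   4   5   6   7   8   9  10  11  12
  0   0   0   0   0   0   0   0   0   0   0   0   0   0
  1   0   0   0   0   7   7   7   7   7   7   7   7   7
  2   0   0   0   0   7   7   7   7   7   7   7   7   7
  3   0   0   0   9   9   9   9  16  16  16  16  16  16
  4   0   9   9   9  18  18  18  18  25  25  25  25  25
  5   0   9   9   9  18  18  18  18  25  25  27  27  27
  6   0   9   9   9  18  18  18  18  25  25  27  27  27

9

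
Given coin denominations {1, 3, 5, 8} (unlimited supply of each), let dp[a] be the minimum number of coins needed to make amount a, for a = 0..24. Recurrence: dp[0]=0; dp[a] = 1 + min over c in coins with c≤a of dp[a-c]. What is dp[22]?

 a  0  1  2  3  4  5  6  7  8  9 10 11 12 13 14 15 16 17 18 19 20 21 22 23 24
dp  0  1  2  1  2  1  2  3  1  2  2  2  3  2  3  3  2  3  3  3  4  3  4  4  3

4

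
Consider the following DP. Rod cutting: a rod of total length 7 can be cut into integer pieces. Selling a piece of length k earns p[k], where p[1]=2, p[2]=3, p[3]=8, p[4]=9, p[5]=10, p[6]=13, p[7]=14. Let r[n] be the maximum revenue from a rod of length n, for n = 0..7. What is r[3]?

   n    0    1    2    3    4    5    6    7
r[n]    0    2    4    8   10   12   16   18

8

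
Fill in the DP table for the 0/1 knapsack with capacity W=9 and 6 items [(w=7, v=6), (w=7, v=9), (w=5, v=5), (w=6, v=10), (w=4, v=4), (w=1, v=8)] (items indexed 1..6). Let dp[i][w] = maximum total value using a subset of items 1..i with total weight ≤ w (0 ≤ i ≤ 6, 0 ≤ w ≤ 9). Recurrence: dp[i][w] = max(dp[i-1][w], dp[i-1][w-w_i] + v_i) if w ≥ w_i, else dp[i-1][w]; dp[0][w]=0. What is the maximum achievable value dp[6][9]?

i\w   0   1   2   3   4   5   6   7   8   9
  0   0   0   0   0   0   0   0   0   0   0
  1   0   0   0   0   0   0   0   6   6   6
  2   0   0   0   0   0   0   0   9   9   9
  3   0   0   0   0   0   5   5   9   9   9
  4   0   0   0   0   0   5  10  10  10  10
  5   0   0   0   0   4   5  10  10  10  10
  6   0   8   8   8   8  12  13  18  18  18

18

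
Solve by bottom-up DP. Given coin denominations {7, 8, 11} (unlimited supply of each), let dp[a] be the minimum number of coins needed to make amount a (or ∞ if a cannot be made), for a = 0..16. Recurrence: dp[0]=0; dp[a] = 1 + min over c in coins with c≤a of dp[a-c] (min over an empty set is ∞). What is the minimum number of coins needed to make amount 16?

2

 a  0  1  2  3  4  5  6  7  8  9 10 11 12 13 14 15 16
dp  0  -  -  -  -  -  -  1  1  -  -  1  -  -  2  2  2
(- denotes ∞ / unreachable)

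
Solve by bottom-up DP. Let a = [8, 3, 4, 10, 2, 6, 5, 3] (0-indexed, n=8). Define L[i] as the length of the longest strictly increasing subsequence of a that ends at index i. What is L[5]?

   i    0    1    2    3    4    5    6    7
a[i]    8    3    4   10    2    6    5    3
L[i]    1    1    2    3    1    3    3    2

3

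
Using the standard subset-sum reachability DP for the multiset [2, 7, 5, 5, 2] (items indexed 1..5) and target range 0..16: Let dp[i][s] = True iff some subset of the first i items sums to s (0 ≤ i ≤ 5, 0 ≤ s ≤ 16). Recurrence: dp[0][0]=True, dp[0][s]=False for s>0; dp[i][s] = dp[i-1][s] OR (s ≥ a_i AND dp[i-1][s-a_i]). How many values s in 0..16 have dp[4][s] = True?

8

i\s   0   1   2   3   4   5   6   7   8   9  10  11  12  13  14  15  16
  0   T   F   F   F   F   F   F   F   F   F   F   F   F   F   F   F   F
  1   T   F   T   F   F   F   F   F   F   F   F   F   F   F   F   F   F
  2   T   F   T   F   F   F   F   T   F   T   F   F   F   F   F   F   F
  3   T   F   T   F   F   T   F   T   F   T   F   F   T   F   T   F   F
  4   T   F   T   F   F   T   F   T   F   T   T   F   T   F   T   F   F
  5   T   F   T   F   T   T   F   T   F   T   T   T   T   F   T   F   T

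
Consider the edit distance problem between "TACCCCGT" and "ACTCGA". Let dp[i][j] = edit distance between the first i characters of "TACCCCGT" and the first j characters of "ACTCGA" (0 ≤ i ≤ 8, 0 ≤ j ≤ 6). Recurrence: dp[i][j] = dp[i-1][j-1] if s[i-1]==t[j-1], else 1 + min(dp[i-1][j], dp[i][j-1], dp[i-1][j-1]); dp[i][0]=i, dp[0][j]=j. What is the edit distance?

   ''  A  C  T  C  G  A
''  0  1  2  3  4  5  6
 T  1  1  2  2  3  4  5
 A  2  1  2  3  3  4  4
 C  3  2  1  2  3  4  5
 C  4  3  2  2  2  3  4
 C  5  4  3  3  2  3  4
 C  6  5  4  4  3  3  4
 G  7  6  5  5  4  3  4
 T  8  7  6  5  5  4  4

4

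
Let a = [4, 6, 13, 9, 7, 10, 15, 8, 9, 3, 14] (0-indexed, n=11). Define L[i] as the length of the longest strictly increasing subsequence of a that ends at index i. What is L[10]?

6

   i    0    1    2    3    4    5    6    7    8    9   10
a[i]    4    6   13    9    7   10   15    8    9    3   14
L[i]    1    2    3    3    3    4    5    4    5    1    6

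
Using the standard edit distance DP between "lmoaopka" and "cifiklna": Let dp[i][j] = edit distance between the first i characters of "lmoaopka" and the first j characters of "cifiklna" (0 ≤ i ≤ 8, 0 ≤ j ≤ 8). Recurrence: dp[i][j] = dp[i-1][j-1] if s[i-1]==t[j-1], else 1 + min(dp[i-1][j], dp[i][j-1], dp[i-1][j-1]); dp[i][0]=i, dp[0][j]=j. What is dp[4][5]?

   ''  c  i  f  i  k  l  n  a
''  0  1  2  3  4  5  6  7  8
 l  1  1  2  3  4  5  5  6  7
 m  2  2  2  3  4  5  6  6  7
 o  3  3  3  3  4  5  6  7  7
 a  4  4  4  4  4  5  6  7  7
 o  5  5  5  5  5  5  6  7  8
 p  6  6  6  6  6  6  6  7  8
 k  7  7  7  7  7  6  7  7  8
 a  8  8  8  8  8  7  7  8  7

5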